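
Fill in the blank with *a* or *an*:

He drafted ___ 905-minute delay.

a

The indefinite article is chosen by the initial *sound* of the following word, not its spelling.
The number *905* is spoken "nine hundred …", beginning with /naɪn/ — a consonant sound.
So the article is *a*: He drafted a 905-minute delay.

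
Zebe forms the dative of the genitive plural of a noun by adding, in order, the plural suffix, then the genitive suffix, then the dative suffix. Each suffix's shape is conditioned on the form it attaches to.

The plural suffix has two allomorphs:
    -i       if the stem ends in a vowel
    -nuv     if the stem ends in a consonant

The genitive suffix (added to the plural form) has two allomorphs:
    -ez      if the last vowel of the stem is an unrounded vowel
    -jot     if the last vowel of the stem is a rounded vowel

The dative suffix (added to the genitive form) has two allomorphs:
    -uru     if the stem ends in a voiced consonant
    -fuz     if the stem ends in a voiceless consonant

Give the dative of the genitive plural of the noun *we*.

*we*: final sound = /e/, a vowel → -i → *wei*.
The plural form *wei*: last vowel = /i/, an unrounded vowel → -ez → *weiez*.
Since the final consonant of the genitive form *weiez* is /z/ (voiced), it takes -uru, giving *weiezuru*.

weiezuru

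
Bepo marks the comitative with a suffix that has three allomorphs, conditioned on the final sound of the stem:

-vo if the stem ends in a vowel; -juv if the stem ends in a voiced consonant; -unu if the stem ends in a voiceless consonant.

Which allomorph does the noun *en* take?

-juv

*en* — final sound /n/ (a voiced consonant) → -juv.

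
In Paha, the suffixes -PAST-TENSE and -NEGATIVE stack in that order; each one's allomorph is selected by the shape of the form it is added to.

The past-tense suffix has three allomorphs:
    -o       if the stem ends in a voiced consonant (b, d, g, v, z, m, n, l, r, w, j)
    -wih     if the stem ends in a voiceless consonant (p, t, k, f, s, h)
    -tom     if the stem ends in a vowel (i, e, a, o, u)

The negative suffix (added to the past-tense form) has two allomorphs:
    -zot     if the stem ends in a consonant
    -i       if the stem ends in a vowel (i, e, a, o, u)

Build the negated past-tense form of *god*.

Since the final sound of *god* is /d/ (a voiced consonant), it takes -o, giving *godo*.
The past-tense form *godo*: final sound = /o/, a vowel → -i → *godoi*.

godoi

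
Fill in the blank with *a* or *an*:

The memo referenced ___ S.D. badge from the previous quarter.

The indefinite article is chosen by the initial *sound* of the following word, not its spelling.
The initialism *S.D.* is read letter by letter; the first letter, S, is pronounced /ɛs/, which begins with a vowel sound.
So the article is *an*: The memo referenced an S.D. badge from the previous quarter.

an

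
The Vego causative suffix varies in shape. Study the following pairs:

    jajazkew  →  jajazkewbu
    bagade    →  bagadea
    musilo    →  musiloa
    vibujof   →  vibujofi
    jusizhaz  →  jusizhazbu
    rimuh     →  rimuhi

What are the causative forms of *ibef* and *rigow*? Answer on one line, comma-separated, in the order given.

ibefi, rigowbu

The suffix is conditioned by the final sound: -i when the stem ends in a voiceless consonant (*vibujof*, *rimuh*); -bu when the stem ends in a voiced consonant (*jajazkew*, *jusizhaz*); -a when the stem ends in a vowel (*bagade*, *musilo*).
*ibef* — final sound /f/ (a voiceless consonant) → -i → *ibefi*.
*rigow*: final sound = /w/, a voiced consonant → -bu → *rigowbu*.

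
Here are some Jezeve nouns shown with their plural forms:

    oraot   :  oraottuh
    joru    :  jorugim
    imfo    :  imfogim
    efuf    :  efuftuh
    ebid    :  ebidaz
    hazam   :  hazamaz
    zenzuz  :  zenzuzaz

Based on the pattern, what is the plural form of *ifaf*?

The alternation tracks the final sound of the stem — -tuh when the stem ends in a voiceless consonant (*oraot*, *efuf*); -az when the stem ends in a voiced consonant (*ebid*, *hazam*, *zenzuz*); -gim when the stem ends in a vowel (*joru*, *imfo*).
*ifaf*: final sound = /f/, a voiceless consonant → -tuh → *ifaftuh*.

ifaftuh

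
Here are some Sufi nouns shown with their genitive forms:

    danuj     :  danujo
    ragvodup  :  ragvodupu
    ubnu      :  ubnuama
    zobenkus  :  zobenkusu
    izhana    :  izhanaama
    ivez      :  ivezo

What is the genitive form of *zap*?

The pattern is voicing of the final sound: -u when the stem ends in a voiceless consonant (*ragvodup*, *zobenkus*); -o when the stem ends in a voiced consonant (*danuj*, *ivez*); -ama when the stem ends in a vowel (*ubnu*, *izhana*).
Since the final sound of *zap* is /p/ (a voiceless consonant), it takes -u, giving *zapu*.

zapu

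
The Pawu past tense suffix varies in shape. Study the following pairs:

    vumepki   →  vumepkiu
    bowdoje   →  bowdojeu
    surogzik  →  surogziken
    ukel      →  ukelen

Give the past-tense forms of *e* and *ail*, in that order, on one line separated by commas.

eu, ailen

Looking at the final sound of each stem: -en when the stem ends in a consonant (*surogzik*, *ukel*); -u when the stem ends in a vowel (*vumepki*, *bowdoje*).
The final sound of *e* is /e/, which is a vowel, so the suffix is -u, giving *eu*.
The final sound of *ail* is /l/, which is a consonant, so the suffix is -en, giving *ailen*.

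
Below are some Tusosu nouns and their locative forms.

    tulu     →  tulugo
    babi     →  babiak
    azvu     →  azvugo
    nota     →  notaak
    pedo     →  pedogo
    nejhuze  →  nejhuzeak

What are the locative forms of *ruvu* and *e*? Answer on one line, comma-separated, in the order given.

The alternation tracks the last vowel of the stem — -go when the last vowel of the stem is a rounded vowel (*tulu*, *azvu*, *pedo*); -ak when the last vowel of the stem is an unrounded vowel (*babi*, *nota*, *nejhuze*).
*ruvu* — last vowel /u/ (a rounded vowel) → -go → *ruvugo*.
The last vowel of *e* is /e/, which is an unrounded vowel, so the suffix is -ak, giving *eak*.

ruvugo, eak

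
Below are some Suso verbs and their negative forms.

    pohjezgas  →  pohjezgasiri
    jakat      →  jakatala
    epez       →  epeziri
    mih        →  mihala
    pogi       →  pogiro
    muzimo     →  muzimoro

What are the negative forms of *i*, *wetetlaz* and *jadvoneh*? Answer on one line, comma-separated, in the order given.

The alternation tracks the final sound of the stem — -iri when the stem ends in a sibilant (*pohjezgas*, *epez*); -ala when the stem ends in a non-sibilant consonant (*jakat*, *mih*); -ro when the stem ends in a vowel (*pogi*, *muzimo*).
The final sound of *i* is /i/, which is a vowel, so the suffix is -ro, giving *iro*.
*wetetlaz* — final sound /z/ (a sibilant) → -iri → *wetetlaziri*.
Since the final sound of *jadvoneh* is /h/ (a non-sibilant consonant), it takes -ala, giving *jadvonehala*.

iro, wetetlaziri, jadvonehala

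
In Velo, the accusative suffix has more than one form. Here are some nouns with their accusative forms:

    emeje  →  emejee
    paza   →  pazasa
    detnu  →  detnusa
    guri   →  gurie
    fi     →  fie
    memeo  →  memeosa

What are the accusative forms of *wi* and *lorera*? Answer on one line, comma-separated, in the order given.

The alternation tracks the last vowel of the stem — -e when the last vowel of the stem is a front vowel (*emeje*, *guri*, *fi*); -sa when the last vowel of the stem is a back vowel (*paza*, *detnu*, *memeo*).
The last vowel of *wi* is /i/, which is a front vowel, so the suffix is -e, giving *wie*.
*lorera* — last vowel /a/ (a back vowel) → -sa → *lorerasa*.

wie, lorerasa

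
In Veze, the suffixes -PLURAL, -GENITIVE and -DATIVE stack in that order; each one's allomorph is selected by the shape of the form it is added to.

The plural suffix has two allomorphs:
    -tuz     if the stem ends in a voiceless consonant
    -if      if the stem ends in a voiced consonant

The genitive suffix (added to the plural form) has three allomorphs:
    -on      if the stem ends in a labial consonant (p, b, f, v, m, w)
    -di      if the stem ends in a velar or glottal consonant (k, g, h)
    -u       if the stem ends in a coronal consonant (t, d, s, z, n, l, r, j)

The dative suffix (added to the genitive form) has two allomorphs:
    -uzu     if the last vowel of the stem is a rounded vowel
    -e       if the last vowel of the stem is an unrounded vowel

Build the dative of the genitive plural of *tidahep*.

Since the final consonant of *tidahep* is /p/ (voiceless), it takes -tuz, giving *tidaheptuz*.
The final consonant of the plural form *tidaheptuz* is /z/, which is coronal, so the genitive suffix is -u, giving *tidaheptuzu*.
The genitive form *tidaheptuzu*: last vowel = /u/, a rounded vowel → -uzu → *tidaheptuzuuzu*.

tidaheptuzuuzu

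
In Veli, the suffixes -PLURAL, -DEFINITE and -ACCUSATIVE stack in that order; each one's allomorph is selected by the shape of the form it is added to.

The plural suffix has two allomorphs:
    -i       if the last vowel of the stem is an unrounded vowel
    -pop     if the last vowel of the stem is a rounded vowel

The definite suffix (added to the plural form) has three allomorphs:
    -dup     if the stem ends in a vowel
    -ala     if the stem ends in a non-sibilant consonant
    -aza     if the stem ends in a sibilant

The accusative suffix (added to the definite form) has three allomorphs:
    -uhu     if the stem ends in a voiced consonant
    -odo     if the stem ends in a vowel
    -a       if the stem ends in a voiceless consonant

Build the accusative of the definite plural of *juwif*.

*juwif*: last vowel = /i/, an unrounded vowel → -i → *juwifi*.
The plural form *juwifi*: final sound = /i/, a vowel → -dup → *juwifidup*.
The definite form *juwifidup* — final sound /p/ (a voiceless consonant) → -a → *juwifidupa*.

juwifidupa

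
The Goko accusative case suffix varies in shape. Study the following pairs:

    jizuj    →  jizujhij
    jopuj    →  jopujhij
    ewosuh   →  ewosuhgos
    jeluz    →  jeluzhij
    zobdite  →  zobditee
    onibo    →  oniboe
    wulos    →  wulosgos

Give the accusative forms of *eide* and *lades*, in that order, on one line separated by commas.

Looking at the final sound of each stem: -gos when the stem ends in a voiceless consonant (*ewosuh*, *wulos*); -hij when the stem ends in a voiced consonant (*jizuj*, *jopuj*, *jeluz*); -e when the stem ends in a vowel (*zobdite*, *onibo*).
*eide* — final sound /e/ (a vowel) → -e → *eidee*.
*lades* — final sound /s/ (a voiceless consonant) → -gos → *ladesgos*.

eidee, ladesgos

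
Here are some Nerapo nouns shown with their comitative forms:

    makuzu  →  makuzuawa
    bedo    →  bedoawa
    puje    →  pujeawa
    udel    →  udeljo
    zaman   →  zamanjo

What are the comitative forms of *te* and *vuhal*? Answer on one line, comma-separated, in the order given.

teawa, vuhaljo

Looking at the final sound of each stem: -jo when the stem ends in a consonant (*udel*, *zaman*); -awa when the stem ends in a vowel (*makuzu*, *bedo*, *puje*).
Since the final sound of *te* is /e/ (a vowel), it takes -awa, giving *teawa*.
The final sound of *vuhal* is /l/, which is a consonant, so the suffix is -jo, giving *vuhaljo*.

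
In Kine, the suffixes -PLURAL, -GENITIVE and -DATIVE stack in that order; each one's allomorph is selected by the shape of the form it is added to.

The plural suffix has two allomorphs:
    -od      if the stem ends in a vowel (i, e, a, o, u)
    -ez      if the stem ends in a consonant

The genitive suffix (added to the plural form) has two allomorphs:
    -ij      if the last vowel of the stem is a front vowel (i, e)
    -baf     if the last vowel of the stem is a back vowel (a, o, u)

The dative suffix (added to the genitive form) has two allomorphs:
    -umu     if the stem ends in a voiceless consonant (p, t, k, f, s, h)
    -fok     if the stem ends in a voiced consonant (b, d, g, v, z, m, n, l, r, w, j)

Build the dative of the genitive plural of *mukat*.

Since the final sound of *mukat* is /t/ (a consonant), it takes -ez, giving *mukatez*.
The last vowel of the plural form *mukatez* is /e/, which is a front vowel, so the genitive suffix is -ij, giving *mukatezij*.
The genitive form *mukatezij* — final consonant /j/ (voiced) → -fok → *mukatezijfok*.

mukatezijfok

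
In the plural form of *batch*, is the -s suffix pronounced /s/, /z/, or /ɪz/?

/ɪz/

The stem *batch* ends in a sibilant (/s, z, ʃ, ʒ, tʃ, dʒ/).
The plural suffix surfaces as /ɪz/ after sibilants, /s/ after other voiceless consonants, and /z/ after other voiced sounds.
So the plural -s on *batch* is pronounced /ɪz/.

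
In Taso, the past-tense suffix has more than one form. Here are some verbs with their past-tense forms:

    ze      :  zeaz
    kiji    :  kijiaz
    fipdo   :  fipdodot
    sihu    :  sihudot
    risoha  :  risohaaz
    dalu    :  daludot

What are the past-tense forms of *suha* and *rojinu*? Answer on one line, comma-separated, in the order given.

Looking at the last vowel of each stem: -dot when the last vowel of the stem is a rounded vowel (*fipdo*, *sihu*, *dalu*); -az when the last vowel of the stem is an unrounded vowel (*ze*, *kiji*, *risoha*).
*suha* — last vowel /a/ (an unrounded vowel) → -az → *suhaaz*.
The last vowel of *rojinu* is /u/, which is a rounded vowel, so the suffix is -dot, giving *rojinudot*.

suhaaz, rojinudot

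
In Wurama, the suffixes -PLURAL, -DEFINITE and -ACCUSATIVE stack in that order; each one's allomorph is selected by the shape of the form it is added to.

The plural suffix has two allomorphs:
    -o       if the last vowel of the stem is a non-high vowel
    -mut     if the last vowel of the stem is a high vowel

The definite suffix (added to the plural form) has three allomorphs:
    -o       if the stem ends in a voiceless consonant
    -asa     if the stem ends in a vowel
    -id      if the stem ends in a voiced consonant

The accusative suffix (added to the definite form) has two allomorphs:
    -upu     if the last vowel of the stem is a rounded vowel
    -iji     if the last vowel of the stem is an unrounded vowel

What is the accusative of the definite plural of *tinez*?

tinezoasaiji

The last vowel of *tinez* is /e/, which is a non-high vowel, so the plural suffix is -o, giving *tinezo*.
The final sound of the plural form *tinezo* is /o/, which is a vowel, so the definite suffix is -asa, giving *tinezoasa*.
The definite form *tinezoasa*: last vowel = /a/, an unrounded vowel → -iji → *tinezoasaiji*.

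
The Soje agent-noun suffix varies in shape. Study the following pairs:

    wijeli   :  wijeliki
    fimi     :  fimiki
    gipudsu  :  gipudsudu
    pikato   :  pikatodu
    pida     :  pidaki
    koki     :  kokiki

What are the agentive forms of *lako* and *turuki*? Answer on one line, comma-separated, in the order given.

lakodu, turukiki

The alternation tracks the last vowel of the stem — -du when the last vowel of the stem is a rounded vowel (*gipudsu*, *pikato*); -ki when the last vowel of the stem is an unrounded vowel (*wijeli*, *fimi*, *pida*, *koki*).
The last vowel of *lako* is /o/, which is a rounded vowel, so the suffix is -du, giving *lakodu*.
*turuki* — last vowel /i/ (an unrounded vowel) → -ki → *turukiki*.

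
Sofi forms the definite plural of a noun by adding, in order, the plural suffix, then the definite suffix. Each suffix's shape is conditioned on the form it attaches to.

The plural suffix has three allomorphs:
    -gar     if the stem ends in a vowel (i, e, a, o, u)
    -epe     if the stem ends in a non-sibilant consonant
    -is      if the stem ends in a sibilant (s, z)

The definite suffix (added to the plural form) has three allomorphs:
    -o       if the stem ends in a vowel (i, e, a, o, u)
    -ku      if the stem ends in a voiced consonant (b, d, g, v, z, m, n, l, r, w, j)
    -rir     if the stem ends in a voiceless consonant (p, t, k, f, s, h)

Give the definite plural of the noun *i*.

igarku

The final sound of *i* is /i/, which is a vowel, so the plural suffix is -gar, giving *igar*.
The plural form *igar*: final sound = /r/, a voiced consonant → -ku → *igarku*.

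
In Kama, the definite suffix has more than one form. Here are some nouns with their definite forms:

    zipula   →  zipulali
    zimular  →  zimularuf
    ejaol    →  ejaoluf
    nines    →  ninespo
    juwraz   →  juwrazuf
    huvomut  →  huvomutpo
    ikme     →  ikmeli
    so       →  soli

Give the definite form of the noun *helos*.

The alternation tracks the final sound of the stem — -po when the stem ends in a voiceless consonant (*nines*, *huvomut*); -uf when the stem ends in a voiced consonant (*zimular*, *ejaol*, *juwraz*); -li when the stem ends in a vowel (*zipula*, *ikme*, *so*).
*helos* — final sound /s/ (a voiceless consonant) → -po → *helospo*.

helospo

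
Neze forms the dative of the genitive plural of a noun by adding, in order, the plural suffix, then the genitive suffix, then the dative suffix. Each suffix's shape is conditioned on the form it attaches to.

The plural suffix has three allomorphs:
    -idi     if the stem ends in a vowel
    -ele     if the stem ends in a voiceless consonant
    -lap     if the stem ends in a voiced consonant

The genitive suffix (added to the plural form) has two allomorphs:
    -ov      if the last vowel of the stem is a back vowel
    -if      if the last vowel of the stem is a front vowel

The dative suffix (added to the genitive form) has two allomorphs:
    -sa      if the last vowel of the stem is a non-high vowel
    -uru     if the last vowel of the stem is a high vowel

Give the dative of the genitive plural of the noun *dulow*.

*dulow*: final sound = /w/, a voiced consonant → -lap → *dulowlap*.
The plural form *dulowlap* — last vowel /a/ (a back vowel) → -ov → *dulowlapov*.
The genitive form *dulowlapov*: last vowel = /o/, a non-high vowel → -sa → *dulowlapovsa*.

dulowlapovsa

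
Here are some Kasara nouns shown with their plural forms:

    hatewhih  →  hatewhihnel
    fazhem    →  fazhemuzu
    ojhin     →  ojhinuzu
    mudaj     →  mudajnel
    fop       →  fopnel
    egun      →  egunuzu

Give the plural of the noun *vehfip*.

vehfipnel

Looking at the final consonant of each stem: -uzu when the stem ends in a nasal (*fazhem*, *ojhin*, *egun*); -nel when the stem ends in a non-nasal consonant (*hatewhih*, *mudaj*, *fop*).
The final consonant of *vehfip* is /p/, which is non-nasal, so the suffix is -nel, giving *vehfipnel*.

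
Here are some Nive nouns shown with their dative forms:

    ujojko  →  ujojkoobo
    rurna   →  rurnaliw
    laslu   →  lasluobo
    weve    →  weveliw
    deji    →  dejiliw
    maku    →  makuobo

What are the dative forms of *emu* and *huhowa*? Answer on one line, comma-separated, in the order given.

The pattern is rounding harmony: -obo when the last vowel of the stem is a rounded vowel (*ujojko*, *laslu*, *maku*); -liw when the last vowel of the stem is an unrounded vowel (*rurna*, *weve*, *deji*).
The last vowel of *emu* is /u/, which is a rounded vowel, so the suffix is -obo, giving *emuobo*.
*huhowa*: last vowel = /a/, an unrounded vowel → -liw → *huhowaliw*.

emuobo, huhowaliw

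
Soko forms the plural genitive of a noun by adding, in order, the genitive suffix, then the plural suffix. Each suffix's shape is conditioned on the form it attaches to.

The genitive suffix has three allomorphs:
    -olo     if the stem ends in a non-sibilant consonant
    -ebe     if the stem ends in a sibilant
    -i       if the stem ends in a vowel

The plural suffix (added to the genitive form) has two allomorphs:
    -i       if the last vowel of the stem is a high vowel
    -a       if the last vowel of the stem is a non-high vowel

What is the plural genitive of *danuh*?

*danuh* — final sound /h/ (a non-sibilant consonant) → -olo → *danuholo*.
The genitive form *danuholo*: last vowel = /o/, a non-high vowel → -a → *danuholoa*.

danuholoa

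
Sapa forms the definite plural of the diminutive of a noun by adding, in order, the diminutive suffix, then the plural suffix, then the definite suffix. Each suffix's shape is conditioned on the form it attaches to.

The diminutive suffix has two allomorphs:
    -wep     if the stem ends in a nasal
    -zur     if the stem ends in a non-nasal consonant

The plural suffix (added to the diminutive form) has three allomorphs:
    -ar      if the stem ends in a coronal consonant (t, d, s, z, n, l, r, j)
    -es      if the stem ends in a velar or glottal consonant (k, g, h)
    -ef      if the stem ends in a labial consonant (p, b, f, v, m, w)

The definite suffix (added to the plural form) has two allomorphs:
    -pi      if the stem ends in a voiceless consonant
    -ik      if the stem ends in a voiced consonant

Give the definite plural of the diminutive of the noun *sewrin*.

sewrinwepefpi

The final consonant of *sewrin* is /n/, which is a nasal, so the diminutive suffix is -wep, giving *sewrinwep*.
The diminutive form *sewrinwep* — final consonant /p/ (labial) → -ef → *sewrinwepef*.
The plural form *sewrinwepef* — final consonant /f/ (voiceless) → -pi → *sewrinwepefpi*.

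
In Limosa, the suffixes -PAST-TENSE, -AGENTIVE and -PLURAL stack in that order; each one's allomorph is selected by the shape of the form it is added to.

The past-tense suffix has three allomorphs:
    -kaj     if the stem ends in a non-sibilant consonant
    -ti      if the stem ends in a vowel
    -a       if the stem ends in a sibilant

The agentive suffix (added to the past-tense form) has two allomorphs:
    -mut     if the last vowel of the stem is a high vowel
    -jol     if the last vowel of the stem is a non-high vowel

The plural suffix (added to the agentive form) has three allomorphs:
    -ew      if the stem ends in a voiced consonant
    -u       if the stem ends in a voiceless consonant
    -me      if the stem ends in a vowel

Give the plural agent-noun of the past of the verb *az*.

azajolew

*az* — final sound /z/ (a sibilant) → -a → *aza*.
The last vowel of the past-tense form *aza* is /a/, which is a non-high vowel, so the agentive suffix is -jol, giving *azajol*.
The final sound of the agentive form *azajol* is /l/, which is a voiced consonant, so the plural suffix is -ew, giving *azajolew*.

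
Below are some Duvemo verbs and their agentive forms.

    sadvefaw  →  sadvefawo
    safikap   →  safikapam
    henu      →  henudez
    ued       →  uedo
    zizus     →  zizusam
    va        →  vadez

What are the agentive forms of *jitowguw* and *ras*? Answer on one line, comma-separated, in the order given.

jitowguwo, rasam

The suffix is conditioned by the final sound: -am when the stem ends in a voiceless consonant (*safikap*, *zizus*); -o when the stem ends in a voiced consonant (*sadvefaw*, *ued*); -dez when the stem ends in a vowel (*henu*, *va*).
Since the final sound of *jitowguw* is /w/ (a voiced consonant), it takes -o, giving *jitowguwo*.
*ras*: final sound = /s/, a voiceless consonant → -am → *rasam*.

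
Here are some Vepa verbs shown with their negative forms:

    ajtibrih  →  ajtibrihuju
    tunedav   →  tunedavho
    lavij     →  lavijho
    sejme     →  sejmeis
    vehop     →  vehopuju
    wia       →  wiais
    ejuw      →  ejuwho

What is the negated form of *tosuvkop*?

tosuvkopuju

The pattern is voicing of the final sound: -uju when the stem ends in a voiceless consonant (*ajtibrih*, *vehop*); -ho when the stem ends in a voiced consonant (*tunedav*, *lavij*, *ejuw*); -is when the stem ends in a vowel (*sejme*, *wia*).
*tosuvkop*: final sound = /p/, a voiceless consonant → -uju → *tosuvkopuju*.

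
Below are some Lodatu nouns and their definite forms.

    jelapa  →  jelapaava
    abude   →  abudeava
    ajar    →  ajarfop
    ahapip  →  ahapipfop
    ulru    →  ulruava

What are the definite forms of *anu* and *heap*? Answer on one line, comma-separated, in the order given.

The alternation tracks the final sound of the stem — -fop when the stem ends in a consonant (*ajar*, *ahapip*); -ava when the stem ends in a vowel (*jelapa*, *abude*, *ulru*).
*anu*: final sound = /u/, a vowel → -ava → *anuava*.
Since the final sound of *heap* is /p/ (a consonant), it takes -fop, giving *heapfop*.

anuava, heapfop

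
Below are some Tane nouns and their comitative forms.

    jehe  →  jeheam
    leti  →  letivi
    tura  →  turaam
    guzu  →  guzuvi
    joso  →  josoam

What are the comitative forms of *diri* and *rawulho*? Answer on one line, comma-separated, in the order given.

dirivi, rawulhoam

The suffix is conditioned by the last vowel: -vi when the last vowel of the stem is a high vowel (*leti*, *guzu*); -am when the last vowel of the stem is a non-high vowel (*jehe*, *tura*, *joso*).
The last vowel of *diri* is /i/, which is a high vowel, so the suffix is -vi, giving *dirivi*.
*rawulho*: last vowel = /o/, a non-high vowel → -am → *rawulhoam*.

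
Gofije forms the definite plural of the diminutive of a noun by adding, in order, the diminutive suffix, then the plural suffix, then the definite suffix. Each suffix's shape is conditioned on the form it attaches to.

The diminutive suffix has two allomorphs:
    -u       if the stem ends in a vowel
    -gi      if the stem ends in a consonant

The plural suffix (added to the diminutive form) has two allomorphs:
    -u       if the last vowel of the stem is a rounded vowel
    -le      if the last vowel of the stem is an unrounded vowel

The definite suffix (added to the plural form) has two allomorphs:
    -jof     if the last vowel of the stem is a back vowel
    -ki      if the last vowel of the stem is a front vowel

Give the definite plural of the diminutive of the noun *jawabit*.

jawabitgileki

*jawabit* — final sound /t/ (a consonant) → -gi → *jawabitgi*.
The last vowel of the diminutive form *jawabitgi* is /i/, which is an unrounded vowel, so the plural suffix is -le, giving *jawabitgile*.
The plural form *jawabitgile* — last vowel /e/ (a front vowel) → -ki → *jawabitgileki*.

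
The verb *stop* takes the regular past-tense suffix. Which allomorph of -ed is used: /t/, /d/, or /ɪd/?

/t/

The stem *stop* ends in a voiceless consonant other than /t/.
The -ed suffix is realized as /ɪd/ after /t, d/; as /t/ after other voiceless consonants; and as /d/ after other voiced sounds.
So -ed on *stop* is pronounced /t/.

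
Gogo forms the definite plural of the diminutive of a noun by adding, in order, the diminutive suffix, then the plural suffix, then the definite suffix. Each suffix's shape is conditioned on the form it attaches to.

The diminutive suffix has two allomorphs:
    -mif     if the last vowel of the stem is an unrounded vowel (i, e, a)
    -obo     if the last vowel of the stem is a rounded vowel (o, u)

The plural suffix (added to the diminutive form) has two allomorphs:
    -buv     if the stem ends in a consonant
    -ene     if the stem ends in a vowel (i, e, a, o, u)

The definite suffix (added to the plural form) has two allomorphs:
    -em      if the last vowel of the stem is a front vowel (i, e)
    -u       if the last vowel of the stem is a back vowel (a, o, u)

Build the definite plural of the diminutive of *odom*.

Since the last vowel of *odom* is /o/ (a rounded vowel), it takes -obo, giving *odomobo*.
The diminutive form *odomobo* — final sound /o/ (a vowel) → -ene → *odomoboene*.
The plural form *odomoboene*: last vowel = /e/, a front vowel → -em → *odomoboeneem*.

odomoboeneem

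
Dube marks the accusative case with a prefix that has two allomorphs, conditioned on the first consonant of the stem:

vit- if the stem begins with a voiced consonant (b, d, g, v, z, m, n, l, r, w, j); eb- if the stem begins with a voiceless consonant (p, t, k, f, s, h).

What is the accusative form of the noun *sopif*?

The first consonant of *sopif* is /s/, which is voiceless, so the prefix is eb-, giving *ebsopif*.

ebsopif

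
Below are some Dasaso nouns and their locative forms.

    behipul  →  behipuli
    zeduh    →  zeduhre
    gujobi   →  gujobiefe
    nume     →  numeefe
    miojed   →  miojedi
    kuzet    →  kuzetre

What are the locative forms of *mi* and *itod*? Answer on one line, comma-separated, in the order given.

The alternation tracks the final sound of the stem — -re when the stem ends in a voiceless consonant (*zeduh*, *kuzet*); -i when the stem ends in a voiced consonant (*behipul*, *miojed*); -efe when the stem ends in a vowel (*gujobi*, *nume*).
*mi*: final sound = /i/, a vowel → -efe → *miefe*.
The final sound of *itod* is /d/, which is a voiced consonant, so the suffix is -i, giving *itodi*.

miefe, itodi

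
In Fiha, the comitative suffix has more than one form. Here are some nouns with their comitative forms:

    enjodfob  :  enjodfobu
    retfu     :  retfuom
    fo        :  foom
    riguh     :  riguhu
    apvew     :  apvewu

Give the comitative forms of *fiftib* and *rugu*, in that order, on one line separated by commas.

Looking at the final sound of each stem: -u when the stem ends in a consonant (*enjodfob*, *riguh*, *apvew*); -om when the stem ends in a vowel (*retfu*, *fo*).
The final sound of *fiftib* is /b/, which is a consonant, so the suffix is -u, giving *fiftibu*.
*rugu* — final sound /u/ (a vowel) → -om → *ruguom*.

fiftibu, ruguom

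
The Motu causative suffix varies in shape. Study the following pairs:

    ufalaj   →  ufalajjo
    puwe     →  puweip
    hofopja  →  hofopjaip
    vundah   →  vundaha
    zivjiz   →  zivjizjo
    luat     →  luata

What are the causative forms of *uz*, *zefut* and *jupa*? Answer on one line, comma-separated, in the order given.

The alternation tracks the final sound of the stem — -a when the stem ends in a voiceless consonant (*vundah*, *luat*); -jo when the stem ends in a voiced consonant (*ufalaj*, *zivjiz*); -ip when the stem ends in a vowel (*puwe*, *hofopja*).
*uz* — final sound /z/ (a voiced consonant) → -jo → *uzjo*.
The final sound of *zefut* is /t/, which is a voiceless consonant, so the suffix is -a, giving *zefuta*.
*jupa*: final sound = /a/, a vowel → -ip → *jupaip*.

uzjo, zefuta, jupaip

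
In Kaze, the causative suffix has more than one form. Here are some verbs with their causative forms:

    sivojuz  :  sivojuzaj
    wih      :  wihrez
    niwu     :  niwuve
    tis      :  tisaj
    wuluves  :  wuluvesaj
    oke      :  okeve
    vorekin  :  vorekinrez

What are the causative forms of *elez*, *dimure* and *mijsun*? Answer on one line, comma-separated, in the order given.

The suffix is conditioned by the final sound: -aj when the stem ends in a sibilant (*sivojuz*, *tis*, *wuluves*); -rez when the stem ends in a non-sibilant consonant (*wih*, *vorekin*); -ve when the stem ends in a vowel (*niwu*, *oke*).
*elez*: final sound = /z/, a sibilant → -aj → *elezaj*.
*dimure* — final sound /e/ (a vowel) → -ve → *dimureve*.
*mijsun* — final sound /n/ (a non-sibilant consonant) → -rez → *mijsunrez*.

elezaj, dimureve, mijsunrez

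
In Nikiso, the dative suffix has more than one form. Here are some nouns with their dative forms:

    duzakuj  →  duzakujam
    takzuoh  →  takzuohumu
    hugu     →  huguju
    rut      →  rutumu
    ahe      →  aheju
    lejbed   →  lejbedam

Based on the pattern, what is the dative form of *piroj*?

The alternation tracks the final sound of the stem — -umu when the stem ends in a voiceless consonant (*takzuoh*, *rut*); -am when the stem ends in a voiced consonant (*duzakuj*, *lejbed*); -ju when the stem ends in a vowel (*hugu*, *ahe*).
Since the final sound of *piroj* is /j/ (a voiced consonant), it takes -am, giving *pirojam*.

pirojam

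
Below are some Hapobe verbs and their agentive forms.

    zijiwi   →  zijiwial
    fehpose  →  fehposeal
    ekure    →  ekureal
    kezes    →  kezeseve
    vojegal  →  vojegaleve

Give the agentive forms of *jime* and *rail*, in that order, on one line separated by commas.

The pattern is consonant vs. vowel: -eve when the stem ends in a consonant (*kezes*, *vojegal*); -al when the stem ends in a vowel (*zijiwi*, *fehpose*, *ekure*).
Since the final sound of *jime* is /e/ (a vowel), it takes -al, giving *jimeal*.
Since the final sound of *rail* is /l/ (a consonant), it takes -eve, giving *raileve*.

jimeal, raileve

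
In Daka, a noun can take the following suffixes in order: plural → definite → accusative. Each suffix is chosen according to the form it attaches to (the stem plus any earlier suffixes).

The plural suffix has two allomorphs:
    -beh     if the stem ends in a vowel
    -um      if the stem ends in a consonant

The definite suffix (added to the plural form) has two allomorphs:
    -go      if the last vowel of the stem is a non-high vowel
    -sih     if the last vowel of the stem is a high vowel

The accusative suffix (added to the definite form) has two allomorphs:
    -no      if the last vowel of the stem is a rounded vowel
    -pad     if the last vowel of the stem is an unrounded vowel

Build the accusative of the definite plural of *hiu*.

Since the final sound of *hiu* is /u/ (a vowel), it takes -beh, giving *hiubeh*.
Since the last vowel of the plural form *hiubeh* is /e/ (a non-high vowel), it takes -go, giving *hiubehgo*.
The definite form *hiubehgo*: last vowel = /o/, a rounded vowel → -no → *hiubehgono*.

hiubehgono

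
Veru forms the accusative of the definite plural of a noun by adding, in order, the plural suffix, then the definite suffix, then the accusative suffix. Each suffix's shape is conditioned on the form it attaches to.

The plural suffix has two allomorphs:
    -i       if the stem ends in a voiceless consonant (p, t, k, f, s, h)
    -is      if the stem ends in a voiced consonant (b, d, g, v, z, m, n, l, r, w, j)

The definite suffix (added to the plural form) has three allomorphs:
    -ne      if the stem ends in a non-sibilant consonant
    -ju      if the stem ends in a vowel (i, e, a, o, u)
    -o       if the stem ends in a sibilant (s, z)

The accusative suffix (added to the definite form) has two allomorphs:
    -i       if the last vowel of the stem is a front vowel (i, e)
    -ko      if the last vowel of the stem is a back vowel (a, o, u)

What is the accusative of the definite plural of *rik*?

The final consonant of *rik* is /k/, which is voiceless, so the plural suffix is -i, giving *riki*.
The plural form *riki*: final sound = /i/, a vowel → -ju → *rikiju*.
The definite form *rikiju* — last vowel /u/ (a back vowel) → -ko → *rikijuko*.

rikijuko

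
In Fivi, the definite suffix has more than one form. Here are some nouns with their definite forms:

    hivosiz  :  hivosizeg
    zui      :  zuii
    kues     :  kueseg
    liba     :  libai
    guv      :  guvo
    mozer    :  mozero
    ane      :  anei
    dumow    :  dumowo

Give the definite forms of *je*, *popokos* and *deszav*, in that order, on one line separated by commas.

The alternation tracks the final sound of the stem — -eg when the stem ends in a sibilant (*hivosiz*, *kues*); -o when the stem ends in a non-sibilant consonant (*guv*, *mozer*, *dumow*); -i when the stem ends in a vowel (*zui*, *liba*, *ane*).
*je*: final sound = /e/, a vowel → -i → *jei*.
The final sound of *popokos* is /s/, which is a sibilant, so the suffix is -eg, giving *popokoseg*.
*deszav*: final sound = /v/, a non-sibilant consonant → -o → *deszavo*.

jei, popokoseg, deszavo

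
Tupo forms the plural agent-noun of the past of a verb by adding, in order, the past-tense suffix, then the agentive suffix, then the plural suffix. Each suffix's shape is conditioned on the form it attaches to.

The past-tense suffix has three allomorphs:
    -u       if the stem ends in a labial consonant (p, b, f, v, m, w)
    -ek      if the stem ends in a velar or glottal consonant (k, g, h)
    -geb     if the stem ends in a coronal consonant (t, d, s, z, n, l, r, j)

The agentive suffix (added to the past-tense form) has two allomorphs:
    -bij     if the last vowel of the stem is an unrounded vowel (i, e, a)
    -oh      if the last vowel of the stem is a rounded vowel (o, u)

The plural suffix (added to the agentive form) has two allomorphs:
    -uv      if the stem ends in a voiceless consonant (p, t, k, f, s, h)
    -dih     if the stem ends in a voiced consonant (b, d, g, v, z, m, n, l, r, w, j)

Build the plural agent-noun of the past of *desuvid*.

Since the final consonant of *desuvid* is /d/ (coronal), it takes -geb, giving *desuvidgeb*.
Since the last vowel of the past-tense form *desuvidgeb* is /e/ (an unrounded vowel), it takes -bij, giving *desuvidgebbij*.
The agentive form *desuvidgebbij* — final consonant /j/ (voiced) → -dih → *desuvidgebbijdih*.

desuvidgebbijdih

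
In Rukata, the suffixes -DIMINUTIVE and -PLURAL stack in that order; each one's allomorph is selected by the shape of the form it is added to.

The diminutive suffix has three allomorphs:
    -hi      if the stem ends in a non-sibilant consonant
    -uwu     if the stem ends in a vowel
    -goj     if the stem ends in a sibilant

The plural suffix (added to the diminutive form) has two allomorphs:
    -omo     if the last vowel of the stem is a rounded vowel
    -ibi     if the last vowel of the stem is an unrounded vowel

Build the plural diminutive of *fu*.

Since the final sound of *fu* is /u/ (a vowel), it takes -uwu, giving *fuuwu*.
The last vowel of the diminutive form *fuuwu* is /u/, which is a rounded vowel, so the plural suffix is -omo, giving *fuuwuomo*.

fuuwuomo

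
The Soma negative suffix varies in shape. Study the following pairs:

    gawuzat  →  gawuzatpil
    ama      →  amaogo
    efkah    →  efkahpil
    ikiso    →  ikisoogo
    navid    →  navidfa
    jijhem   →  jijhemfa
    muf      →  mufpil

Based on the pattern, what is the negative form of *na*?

The alternation tracks the final sound of the stem — -pil when the stem ends in a voiceless consonant (*gawuzat*, *efkah*, *muf*); -fa when the stem ends in a voiced consonant (*navid*, *jijhem*); -ogo when the stem ends in a vowel (*ama*, *ikiso*).
The final sound of *na* is /a/, which is a vowel, so the suffix is -ogo, giving *naogo*.

naogo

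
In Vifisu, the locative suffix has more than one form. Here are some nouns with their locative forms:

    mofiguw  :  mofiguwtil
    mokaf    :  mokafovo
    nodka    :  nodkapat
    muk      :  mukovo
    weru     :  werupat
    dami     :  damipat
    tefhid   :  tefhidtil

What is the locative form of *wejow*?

wejowtil

The suffix is conditioned by the final sound: -ovo when the stem ends in a voiceless consonant (*mokaf*, *muk*); -til when the stem ends in a voiced consonant (*mofiguw*, *tefhid*); -pat when the stem ends in a vowel (*nodka*, *weru*, *dami*).
Since the final sound of *wejow* is /w/ (a voiced consonant), it takes -til, giving *wejowtil*.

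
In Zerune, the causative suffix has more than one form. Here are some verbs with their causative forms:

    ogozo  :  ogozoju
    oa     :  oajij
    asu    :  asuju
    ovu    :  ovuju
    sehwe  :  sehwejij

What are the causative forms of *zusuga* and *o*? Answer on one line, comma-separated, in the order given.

The alternation tracks the last vowel of the stem — -ju when the last vowel of the stem is a rounded vowel (*ogozo*, *asu*, *ovu*); -jij when the last vowel of the stem is an unrounded vowel (*oa*, *sehwe*).
*zusuga* — last vowel /a/ (an unrounded vowel) → -jij → *zusugajij*.
*o* — last vowel /o/ (a rounded vowel) → -ju → *oju*.

zusugajij, oju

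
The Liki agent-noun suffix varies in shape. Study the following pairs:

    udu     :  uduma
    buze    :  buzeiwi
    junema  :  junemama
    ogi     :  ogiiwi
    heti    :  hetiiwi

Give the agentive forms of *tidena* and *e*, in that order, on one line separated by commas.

The pattern is front/back vowel harmony: -iwi when the last vowel of the stem is a front vowel (*buze*, *ogi*, *heti*); -ma when the last vowel of the stem is a back vowel (*udu*, *junema*).
*tidena*: last vowel = /a/, a back vowel → -ma → *tidenama*.
*e* — last vowel /e/ (a front vowel) → -iwi → *eiwi*.

tidenama, eiwi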